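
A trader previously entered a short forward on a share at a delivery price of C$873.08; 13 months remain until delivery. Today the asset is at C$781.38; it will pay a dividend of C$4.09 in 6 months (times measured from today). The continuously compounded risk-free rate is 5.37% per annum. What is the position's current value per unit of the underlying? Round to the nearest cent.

C$46.34

PV(remaining dividends) I = 4.09·e^(−0.0537·6/12) = 3.9816
Current forward F = (S − I)·e^(rT) = (781.38 − 3.9816)·e^(0.0537·13/12) = 777.3984 × 1.059900 = 823.9646
Value (long) = (F − K)·e^(−rT) = (823.9646 − 873.08) × 0.943485 = -46.3396
Short position value = −(long value) = C$46.34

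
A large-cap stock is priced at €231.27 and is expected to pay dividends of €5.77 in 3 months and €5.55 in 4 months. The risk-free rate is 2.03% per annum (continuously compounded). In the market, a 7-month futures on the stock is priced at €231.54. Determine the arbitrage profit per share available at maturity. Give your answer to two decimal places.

€8.90 per share

PV(dividends) I = 5.77·e^(−0.0203·3/12) + 5.55·e^(−0.0203·4/12) = 11.2534
Fair futures F* = (S − I)·e^(rT) = (231.27 − 11.2534)·e^0.011842 = 220.0166 × 1.011912 = 222.6374
Market €231.54 > fair 222.6374: forward overpriced → cash-and-carry (borrow at r, buy the stock and collect the dividends, short the forward).
Profit at T = |F_mkt − F*| = |231.54 − 222.6374| = €8.90 per share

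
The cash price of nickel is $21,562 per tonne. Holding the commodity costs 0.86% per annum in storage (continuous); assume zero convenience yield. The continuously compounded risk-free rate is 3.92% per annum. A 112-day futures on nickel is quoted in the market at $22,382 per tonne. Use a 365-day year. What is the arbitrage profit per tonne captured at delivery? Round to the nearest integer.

$501 per tonne

Fair futures: F* = S·e^(carry·T), with carry = (r + u) = 0.0392 + 0.0086 = 0.0478
F* = 21562 · e^(0.0478 × 112/365) = 21562 · e^0.014667 = 21562 × 1.014775 = $21880.5785
Market $22382 > fair $21880.5785: forward overpriced → cash-and-carry (buy spot, short the forward).
At maturity, profit = |F_mkt − F*| = |22382 − 21880.5785| = $501 per tonne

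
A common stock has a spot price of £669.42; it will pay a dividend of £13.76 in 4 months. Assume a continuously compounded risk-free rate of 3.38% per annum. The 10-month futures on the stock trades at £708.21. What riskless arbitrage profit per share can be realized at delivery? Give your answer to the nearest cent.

PV(dividends) I = 13.76·e^(−0.0338·4/12) = 13.6058
Fair futures F* = (S − I)·e^(rT) = (669.42 − 13.6058)·e^0.028167 = 655.8142 × 1.028567 = 674.5488
Market £708.21 > fair 674.5488: forward overpriced → cash-and-carry (borrow at r, buy the stock and collect the dividends, short the forward).
Profit at T = |F_mkt − F*| = |708.21 − 674.5488| = £33.66 per share

£33.66 per share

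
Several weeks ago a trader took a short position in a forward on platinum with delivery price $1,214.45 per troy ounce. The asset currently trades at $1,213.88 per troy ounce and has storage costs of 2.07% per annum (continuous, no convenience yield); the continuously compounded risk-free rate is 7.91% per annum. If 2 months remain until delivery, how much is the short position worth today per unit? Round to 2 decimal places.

-$19.53 per troy ounce

Current fair forward for the remaining 2 months: F = S·e^((r + u)·T), (r + u) = 0.0791 + 0.0207 = 0.0998
F = 1213.88 · e^(0.0998 × 2/12) = 1213.88 × 1.01677244 = 1234.2397
Value of long forward = (F − K)·e^(−rT) = (1234.2397 − 1214.45) · e^(−0.0791·2/12)
= 19.7897 × 0.98690319 = 19.53
Short position value = −(long value) = -$19.53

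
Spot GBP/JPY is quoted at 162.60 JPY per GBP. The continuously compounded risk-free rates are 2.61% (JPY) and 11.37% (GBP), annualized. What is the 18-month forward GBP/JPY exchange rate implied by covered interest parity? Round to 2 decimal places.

142.58

F = S·e^((r_JPY − r_GBP)T) = 162.60 · e^((0.0261 − 0.1137) × 18/12)
= 162.60 · e^-0.131400 = 162.60 × 0.876867
F = 142.58 JPY per GBP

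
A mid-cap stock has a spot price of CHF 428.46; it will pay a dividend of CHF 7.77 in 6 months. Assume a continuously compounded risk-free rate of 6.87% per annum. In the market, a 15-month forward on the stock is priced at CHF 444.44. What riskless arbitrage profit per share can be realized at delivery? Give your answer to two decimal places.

PV(dividends) I = 7.77·e^(−0.0687·6/12) = 7.5076
Fair forward F* = (S − I)·e^(rT) = (428.46 − 7.5076)·e^0.085875 = 420.9524 × 1.089670 = 458.6992
Market CHF 444.44 < fair 458.6992: forward underpriced → reverse cash-and-carry (short the stock, invest proceeds at r, pay the dividends, go long the forward).
Profit at T = |F_mkt − F*| = |444.44 − 458.6992| = CHF 14.26 per share

CHF 14.26 per share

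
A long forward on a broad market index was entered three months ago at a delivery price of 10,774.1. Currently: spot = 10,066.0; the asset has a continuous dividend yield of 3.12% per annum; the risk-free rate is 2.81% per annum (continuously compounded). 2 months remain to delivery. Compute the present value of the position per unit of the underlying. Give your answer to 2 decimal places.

Current fair forward for the remaining 2 months: F = S·e^((r − q)·T), (r − q) = 0.0281 − 0.0312 = -0.0031
F = 10066.0 · e^(-0.0031 × 2/12) = 10066.0 × 0.99948347 = 10060.8006
Value of long forward = (F − K)·e^(−rT) = (10060.8006 − 10774.1) · e^(−0.0281·2/12)
= -713.2994 × 0.99532762 = -709.97

-709.97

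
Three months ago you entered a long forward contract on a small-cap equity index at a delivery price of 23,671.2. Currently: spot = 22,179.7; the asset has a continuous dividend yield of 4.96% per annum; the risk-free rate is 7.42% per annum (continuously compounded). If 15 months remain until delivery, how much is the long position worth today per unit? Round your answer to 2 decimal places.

Current fair forward for the remaining 15 months: F = S·e^((r − q)·T), (r − q) = 0.0742 − 0.0496 = 0.0246
F = 22179.7 · e^(0.0246 × 15/12) = 22179.7 × 1.03122766 = 22872.3201
Value of long forward = (F − K)·e^(−rT) = (22872.3201 − 23671.2) · e^(−0.0742·15/12)
= -798.8799 × 0.91142133 = -728.12

-728.12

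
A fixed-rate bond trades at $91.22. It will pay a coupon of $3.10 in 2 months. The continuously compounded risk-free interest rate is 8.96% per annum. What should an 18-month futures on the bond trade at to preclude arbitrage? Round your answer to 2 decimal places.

PV(coupons) I = 3.10·e^(−0.0896·2/12)
I = 3.0541
F = (S − I)·e^(rT) = (91.22 − 3.0541) · e^(0.0896·18/12)
= 88.1659 · e^0.134400 = 88.1659 × 1.143850 = $100.85

$100.85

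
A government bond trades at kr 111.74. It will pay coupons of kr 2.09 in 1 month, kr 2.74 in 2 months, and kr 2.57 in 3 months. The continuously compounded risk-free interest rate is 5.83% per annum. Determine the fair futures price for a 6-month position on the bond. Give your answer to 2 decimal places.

kr 107.50

PV(coupons) I = 2.09·e^(−0.0583·1/12) + 2.74·e^(−0.0583·2/12) + 2.57·e^(−0.0583·3/12)
I = 2.0799 + 2.7135 + 2.5328 = 7.3262
F = (S − I)·e^(rT) = (111.74 − 7.3262) · e^(0.0583·6/12)
= 104.4138 · e^0.029150 = 104.4138 × 1.029579 = kr 107.50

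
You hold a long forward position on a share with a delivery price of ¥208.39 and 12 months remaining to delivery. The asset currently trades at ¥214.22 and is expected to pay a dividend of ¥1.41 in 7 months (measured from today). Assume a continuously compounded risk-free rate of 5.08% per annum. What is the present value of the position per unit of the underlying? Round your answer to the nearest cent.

PV(remaining dividends) I = 1.41·e^(−0.0508·7/12) = 1.3688
Current forward F = (S − I)·e^(rT) = (214.22 − 1.3688)·e^(0.0508·12/12) = 212.8512 × 1.052112 = 223.9433
Value (long) = (F − K)·e^(−rT) = (223.9433 − 208.39) × 0.950469 = 14.7829
Value = ¥14.78

¥14.78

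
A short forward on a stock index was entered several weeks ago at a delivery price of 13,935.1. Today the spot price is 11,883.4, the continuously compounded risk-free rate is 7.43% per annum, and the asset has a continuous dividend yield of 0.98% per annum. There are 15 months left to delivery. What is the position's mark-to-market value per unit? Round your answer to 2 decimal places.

Current fair forward for the remaining 15 months: F = S·e^((r − q)·T), (r − q) = 0.0743 − 0.0098 = 0.0645
F = 11883.4 · e^(0.0645 × 15/12) = 11883.4 × 1.08396433 = 12881.1817
Value of long forward = (F − K)·e^(−rT) = (12881.1817 − 13935.1) · e^(−0.0743·15/12)
= -1053.9183 × 0.91130741 = -960.44
Short position value = −(long value) = 960.44

960.44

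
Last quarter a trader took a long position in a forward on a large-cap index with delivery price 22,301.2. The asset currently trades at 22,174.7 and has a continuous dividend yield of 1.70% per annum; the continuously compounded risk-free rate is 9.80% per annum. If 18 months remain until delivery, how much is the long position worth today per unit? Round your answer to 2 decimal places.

Current fair forward for the remaining 18 months: F = S·e^((r − q)·T), (r − q) = 0.0980 − 0.0170 = 0.0810
F = 22174.7 · e^(0.0810 × 18/12) = 22174.7 × 1.12918937 = 25039.4355
Value of long forward = (F − K)·e^(−rT) = (25039.4355 − 22301.2) · e^(−0.0980·18/12)
= 2738.2355 × 0.86329398 = 2363.90

2363.90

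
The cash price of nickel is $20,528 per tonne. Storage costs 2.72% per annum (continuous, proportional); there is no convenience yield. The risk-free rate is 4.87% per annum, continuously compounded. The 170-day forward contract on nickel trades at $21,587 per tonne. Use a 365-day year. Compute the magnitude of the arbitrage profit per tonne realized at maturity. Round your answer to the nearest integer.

Fair forward: F* = S·e^(carry·T), with carry = (r + u) = 0.0487 + 0.0272 = 0.0759
F* = 20528 · e^(0.0759 × 170/365) = 20528 · e^0.035351 = 20528 × 1.035983 = $21266.6590
Market $21587 > fair $21266.6590: forward overpriced → cash-and-carry (buy spot, short the forward).
At maturity, profit = |F_mkt − F*| = |21587 − 21266.6590| = $320 per tonne

$320 per tonne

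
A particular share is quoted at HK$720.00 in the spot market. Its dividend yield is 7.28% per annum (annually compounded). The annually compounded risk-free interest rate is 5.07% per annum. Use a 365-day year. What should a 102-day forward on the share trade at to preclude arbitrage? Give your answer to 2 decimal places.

F = S · (1+r)^T / (1+q)^T
= 720.00 × 1.013917 / 1.019832 = 720.00 × 0.994200
F = HK$715.82

HK$715.82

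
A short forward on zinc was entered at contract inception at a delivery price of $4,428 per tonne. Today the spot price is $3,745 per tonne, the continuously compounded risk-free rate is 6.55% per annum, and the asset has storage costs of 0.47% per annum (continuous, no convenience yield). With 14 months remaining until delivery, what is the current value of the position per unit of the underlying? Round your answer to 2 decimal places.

Current fair forward for the remaining 14 months: F = S·e^((r + u)·T), (r + u) = 0.0655 + 0.0047 = 0.0702
F = 3745 · e^(0.0702 × 14/12) = 3745 × 1.08534727 = 4064.6255
Value of long forward = (F − K)·e^(−rT) = (4064.6255 − 4428) · e^(−0.0655·14/12)
= -363.3745 × 0.92643011 = -336.64
Short position value = −(long value) = $336.64

$336.64 per tonne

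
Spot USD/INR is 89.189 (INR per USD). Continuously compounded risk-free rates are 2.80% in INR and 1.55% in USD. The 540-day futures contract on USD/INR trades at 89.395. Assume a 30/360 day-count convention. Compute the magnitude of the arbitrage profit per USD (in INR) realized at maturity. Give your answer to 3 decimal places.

1.482 per USD (in INR)

Fair futures: F* = S·e^(carry·T), with carry = (r_INR − r_USD) = 0.0280 − 0.0155 = 0.0125
F* = 89.189 · e^(0.0125 × 540/360) = 89.189 · e^0.018750 = 89.189 × 1.018927 = 90.8771
Market 89.395 < fair 90.8771: forward underpriced → reverse cash-and-carry (short spot, go long the forward).
At maturity, profit = |F_mkt − F*| = |89.395 − 90.8771| = 1.482 per USD (in INR)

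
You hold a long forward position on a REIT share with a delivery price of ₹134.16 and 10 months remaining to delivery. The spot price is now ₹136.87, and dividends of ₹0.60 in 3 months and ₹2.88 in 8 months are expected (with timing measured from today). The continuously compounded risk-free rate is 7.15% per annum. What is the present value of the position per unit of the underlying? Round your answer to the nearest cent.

₹7.13

PV(remaining dividends) I = 0.60·e^(−0.0715·3/12) + 2.88·e^(−0.0715·8/12) = 3.3353
Current forward F = (S − I)·e^(rT) = (136.87 − 3.3353)·e^(0.0715·10/12) = 133.5347 × 1.061394 = 141.7329
Value (long) = (F − K)·e^(−rT) = (141.7329 − 134.16) × 0.942157 = 7.1349
Value = ₹7.13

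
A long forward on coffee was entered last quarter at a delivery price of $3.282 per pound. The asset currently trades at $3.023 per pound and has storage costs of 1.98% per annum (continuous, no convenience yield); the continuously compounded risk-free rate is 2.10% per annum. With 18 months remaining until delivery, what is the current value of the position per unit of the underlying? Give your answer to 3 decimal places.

-$0.066 per pound

Current fair forward for the remaining 18 months: F = S·e^((r + u)·T), (r + u) = 0.0210 + 0.0198 = 0.0408
F = 3.023 · e^(0.0408 × 18/12) = 3.023 × 1.063112 = 3.2138
Value of long forward = (F − K)·e^(−rT) = (3.2138 − 3.282) · e^(−0.0210·18/12)
= -0.0682 × 0.968991 = -0.066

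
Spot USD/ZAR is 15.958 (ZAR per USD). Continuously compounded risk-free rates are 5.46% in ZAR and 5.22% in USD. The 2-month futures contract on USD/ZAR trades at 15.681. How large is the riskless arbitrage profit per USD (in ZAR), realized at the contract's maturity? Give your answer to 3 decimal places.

0.283 per USD (in ZAR)

Fair futures: F* = S·e^(carry·T), with carry = (r_ZAR − r_USD) = 0.0546 − 0.0522 = 0.0024
F* = 15.958 · e^(0.0024 × 2/12) = 15.958 · e^0.000400 = 15.958 × 1.000400 = 15.9644
Market 15.681 < fair 15.9644: forward underpriced → reverse cash-and-carry (short spot, go long the forward).
At maturity, profit = |F_mkt − F*| = |15.681 − 15.9644| = 0.283 per USD (in ZAR)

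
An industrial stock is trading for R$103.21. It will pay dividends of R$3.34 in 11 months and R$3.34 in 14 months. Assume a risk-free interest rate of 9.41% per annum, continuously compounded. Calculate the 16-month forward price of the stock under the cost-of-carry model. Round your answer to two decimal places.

R$110.14

PV(dividends) I = 3.34·e^(−0.0941·11/12) + 3.34·e^(−0.0941·14/12)
I = 3.0640 + 2.9927 = 6.0567
F = (S − I)·e^(rT) = (103.21 − 6.0567) · e^(0.0941·16/12)
= 97.1533 · e^0.125467 = 97.1533 × 1.133678 = R$110.14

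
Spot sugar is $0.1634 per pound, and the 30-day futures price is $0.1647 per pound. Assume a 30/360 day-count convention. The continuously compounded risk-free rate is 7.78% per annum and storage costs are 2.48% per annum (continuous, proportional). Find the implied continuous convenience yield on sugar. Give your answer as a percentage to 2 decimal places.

F = S·e^((r+u−y)T) ⇒ (r+u−y) = ln(F/S)/T
ln(0.1647/0.1634) = 0.007924; /T ⇒ 0.095088
y = r + u − ln(F/S)/T = 0.0778 + 0.0248 − 0.095088 = 0.007512
y = 0.75%

0.75%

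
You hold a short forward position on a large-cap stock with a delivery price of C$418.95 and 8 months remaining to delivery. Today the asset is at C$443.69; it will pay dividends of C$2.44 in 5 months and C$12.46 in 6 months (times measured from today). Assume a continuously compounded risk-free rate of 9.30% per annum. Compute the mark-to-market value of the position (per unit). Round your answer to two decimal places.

-C$35.68

PV(remaining dividends) I = 2.44·e^(−0.0930·5/12) + 12.46·e^(−0.0930·6/12) = 14.2411
Current forward F = (S − I)·e^(rT) = (443.69 − 14.2411)·e^(0.0930·8/12) = 429.4489 × 1.063962 = 456.9173
Value (long) = (F − K)·e^(−rT) = (456.9173 − 418.95) × 0.939883 = 35.6848
Short position value = −(long value) = -C$35.68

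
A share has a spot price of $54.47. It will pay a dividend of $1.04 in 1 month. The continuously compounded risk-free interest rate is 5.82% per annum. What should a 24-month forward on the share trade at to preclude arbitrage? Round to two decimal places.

PV(dividends) I = 1.04·e^(−0.0582·1/12)
I = 1.0350
F = (S − I)·e^(rT) = (54.47 − 1.0350) · e^(0.0582·24/12)
= 53.4350 · e^0.116400 = 53.4350 × 1.123445 = $60.03

$60.03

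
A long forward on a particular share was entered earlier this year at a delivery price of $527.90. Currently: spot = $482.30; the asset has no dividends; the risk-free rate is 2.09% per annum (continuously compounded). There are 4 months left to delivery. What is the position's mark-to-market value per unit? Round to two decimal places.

-$41.94

Current fair forward for the remaining 4 months: F = S·e^(r·T), r = 0.0209
F = 482.30 · e^(0.0209 × 4/12) = 482.30 × 1.006991 = 485.6718
Value of long forward = (F − K)·e^(−rT) = (485.6718 − 527.90) · e^(−0.0209·4/12)
= -42.2282 × 0.993058 = -41.94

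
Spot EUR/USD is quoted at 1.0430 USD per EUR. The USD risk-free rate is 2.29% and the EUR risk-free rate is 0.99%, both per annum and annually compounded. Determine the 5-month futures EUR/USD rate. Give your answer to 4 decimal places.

1.0486

By covered interest parity, F = S · (1+r_USD)^T / (1+r_EUR)^T
= 1.0430 × 1.009479 / 1.004113 = 1.0430 × 1.005344
F = 1.0486 USD per EUR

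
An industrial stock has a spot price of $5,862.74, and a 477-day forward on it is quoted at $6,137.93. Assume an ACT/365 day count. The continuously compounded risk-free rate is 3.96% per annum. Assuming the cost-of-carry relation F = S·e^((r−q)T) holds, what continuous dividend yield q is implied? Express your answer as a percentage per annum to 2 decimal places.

From F = S·e^((r−q)T): (r − q) = ln(F/S)/T
ln(6137.93/5862.74) = ln(1.046939) = 0.045871
(r − q) = 0.045871 / (477/365) = 0.035100
q = r − ln(F/S)/T = 0.0396 − 0.035100 = 0.004500
q = 0.45%

0.45%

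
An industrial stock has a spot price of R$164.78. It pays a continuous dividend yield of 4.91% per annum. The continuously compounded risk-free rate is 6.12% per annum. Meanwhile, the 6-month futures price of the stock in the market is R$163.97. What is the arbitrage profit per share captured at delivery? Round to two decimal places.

R$1.81 per share

Fair futures: F* = S·e^(carry·T), with carry = (r − q) = 0.0612 − 0.0491 = 0.0121
F* = 164.78 · e^(0.0121 × 6/12) = 164.78 · e^0.006050 = 164.78 × 1.006068 = R$165.7799
Market R$163.97 < fair R$165.7799: forward underpriced → reverse cash-and-carry (short spot, go long the forward).
At maturity, profit = |F_mkt − F*| = |163.97 − 165.7799| = R$1.81 per share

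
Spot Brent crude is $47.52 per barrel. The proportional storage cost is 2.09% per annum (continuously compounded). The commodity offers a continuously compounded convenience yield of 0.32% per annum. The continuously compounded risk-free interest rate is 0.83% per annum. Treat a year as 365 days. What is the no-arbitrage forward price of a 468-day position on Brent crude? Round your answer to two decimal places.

Net carry = r + u − y = 0.0083 + 0.0209 − 0.0032 = 0.0260
F = S·e^((r+u−y)T) = 47.52 · e^(0.0260 × 468/365) = 47.52 · e^0.033337
= 47.52 × 1.033899 = $49.13 per barrel

$49.13 per barrel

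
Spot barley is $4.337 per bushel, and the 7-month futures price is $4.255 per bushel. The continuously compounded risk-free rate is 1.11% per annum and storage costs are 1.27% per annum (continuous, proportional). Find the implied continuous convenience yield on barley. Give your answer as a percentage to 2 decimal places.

F = S·e^((r+u−y)T) ⇒ (r+u−y) = ln(F/S)/T
ln(4.255/4.337) = -0.019088; /T ⇒ -0.032722
y = r + u − ln(F/S)/T = 0.0111 + 0.0127 + 0.032722 = 0.056522
y = 5.65%

5.65%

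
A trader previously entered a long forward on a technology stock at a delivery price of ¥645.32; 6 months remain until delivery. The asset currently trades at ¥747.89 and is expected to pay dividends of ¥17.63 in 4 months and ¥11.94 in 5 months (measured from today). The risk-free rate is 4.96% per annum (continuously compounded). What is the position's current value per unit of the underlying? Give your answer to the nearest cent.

¥89.34

PV(remaining dividends) I = 17.63·e^(−0.0496·4/12) + 11.94·e^(−0.0496·5/12) = 29.0367
Current forward F = (S − I)·e^(rT) = (747.89 − 29.0367)·e^(0.0496·6/12) = 718.8533 × 1.025110 = 736.9037
Value (long) = (F − K)·e^(−rT) = (736.9037 − 645.32) × 0.975505 = 89.3404
Value = ¥89.34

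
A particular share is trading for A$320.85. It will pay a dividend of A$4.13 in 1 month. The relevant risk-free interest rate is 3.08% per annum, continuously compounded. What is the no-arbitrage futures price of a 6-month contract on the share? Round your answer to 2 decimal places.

A$321.65

PV(dividends) I = 4.13·e^(−0.0308·1/12)
I = 4.1194
F = (S − I)·e^(rT) = (320.85 − 4.1194) · e^(0.0308·6/12)
= 316.7306 · e^0.015400 = 316.7306 × 1.015519 = A$321.65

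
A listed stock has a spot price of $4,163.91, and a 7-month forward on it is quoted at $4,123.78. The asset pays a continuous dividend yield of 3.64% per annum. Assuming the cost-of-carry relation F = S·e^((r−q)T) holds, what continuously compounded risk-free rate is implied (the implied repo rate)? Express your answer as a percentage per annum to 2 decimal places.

1.98%

From F = S·e^((r−q)T): (r − q) = ln(F/S)/T
ln(4123.78/4163.91) = ln(0.990362) = -0.009685
(r − q) = -0.009685 / (7/12) = -0.016603
r = ln(F/S)/T + q = -0.016603 + 0.0364 = 0.019797
r = 1.98%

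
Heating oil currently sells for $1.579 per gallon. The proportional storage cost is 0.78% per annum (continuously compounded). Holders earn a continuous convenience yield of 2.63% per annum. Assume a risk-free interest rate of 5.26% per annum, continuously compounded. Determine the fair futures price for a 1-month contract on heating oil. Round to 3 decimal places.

Net carry = r + u − y = 0.0526 + 0.0078 − 0.0263 = 0.0341
F = S·e^((r+u−y)T) = 1.579 · e^(0.0341 × 1/12) = 1.579 · e^0.002842
= 1.579 × 1.002846 = $1.583 per gallon

$1.583 per gallon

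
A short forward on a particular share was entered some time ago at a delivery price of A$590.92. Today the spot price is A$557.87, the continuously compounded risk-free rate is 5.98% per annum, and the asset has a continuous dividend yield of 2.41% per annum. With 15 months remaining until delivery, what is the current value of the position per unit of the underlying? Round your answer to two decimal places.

Current fair forward for the remaining 15 months: F = S·e^((r − q)·T), (r − q) = 0.0598 − 0.0241 = 0.0357
F = 557.87 · e^(0.0357 × 15/12) = 557.87 × 1.045636 = 583.3290
Value of long forward = (F − K)·e^(−rT) = (583.3290 − 590.92) · e^(−0.0598·15/12)
= -7.5910 × 0.927975 = -7.04
Short position value = −(long value) = A$7.04

A$7.04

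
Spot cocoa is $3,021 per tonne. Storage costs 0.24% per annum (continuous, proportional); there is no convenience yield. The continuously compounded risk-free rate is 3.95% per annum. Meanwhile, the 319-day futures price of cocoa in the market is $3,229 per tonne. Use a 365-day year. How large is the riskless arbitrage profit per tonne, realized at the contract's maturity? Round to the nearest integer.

$95 per tonne

Fair futures: F* = S·e^(carry·T), with carry = (r + u) = 0.0395 + 0.0024 = 0.0419
F* = 3021 · e^(0.0419 × 319/365) = 3021 · e^0.036619 = 3021 × 1.037298 = $3133.6773
Market $3229 > fair $3133.6773: forward overpriced → cash-and-carry (buy spot, short the forward).
At maturity, profit = |F_mkt − F*| = |3229 − 3133.6773| = $95 per tonne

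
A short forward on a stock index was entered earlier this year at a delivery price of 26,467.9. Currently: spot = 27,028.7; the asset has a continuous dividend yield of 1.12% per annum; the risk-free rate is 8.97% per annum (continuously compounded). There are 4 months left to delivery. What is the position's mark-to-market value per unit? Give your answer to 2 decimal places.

-1239.76

Current fair forward for the remaining 4 months: F = S·e^((r − q)·T), (r − q) = 0.0897 − 0.0112 = 0.0785
F = 27028.7 · e^(0.0785 × 4/12) = 27028.7 × 1.02651202 = 27745.2854
Value of long forward = (F − K)·e^(−rT) = (27745.2854 − 26467.9) · e^(−0.0897·4/12)
= 1277.3854 × 0.97054258 = 1239.76
Short position value = −(long value) = -1239.76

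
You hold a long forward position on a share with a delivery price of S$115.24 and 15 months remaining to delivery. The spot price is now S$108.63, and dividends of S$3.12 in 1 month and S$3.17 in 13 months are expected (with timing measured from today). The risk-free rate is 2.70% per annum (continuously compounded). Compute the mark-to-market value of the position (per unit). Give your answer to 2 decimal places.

PV(remaining dividends) I = 3.12·e^(−0.0270·1/12) + 3.17·e^(−0.0270·13/12) = 6.1916
Current forward F = (S − I)·e^(rT) = (108.63 − 6.1916)·e^(0.0270·15/12) = 102.4384 × 1.034326 = 105.9547
Value (long) = (F − K)·e^(−rT) = (105.9547 − 115.24) × 0.966813 = -8.9771
Value = -S$8.98

-S$8.98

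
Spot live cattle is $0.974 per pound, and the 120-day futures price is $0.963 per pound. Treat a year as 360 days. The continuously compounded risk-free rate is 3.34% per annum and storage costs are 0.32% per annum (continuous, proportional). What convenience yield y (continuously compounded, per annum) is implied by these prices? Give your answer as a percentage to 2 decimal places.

7.07%

F = S·e^((r+u−y)T) ⇒ (r+u−y) = ln(F/S)/T
ln(0.963/0.974) = -0.011358; /T ⇒ -0.034074
y = r + u − ln(F/S)/T = 0.0334 + 0.0032 + 0.034074 = 0.070674
y = 7.07%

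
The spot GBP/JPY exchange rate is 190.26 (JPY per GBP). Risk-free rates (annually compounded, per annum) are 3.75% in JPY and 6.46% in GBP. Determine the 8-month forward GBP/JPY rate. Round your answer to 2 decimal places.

187.02

By covered interest parity, F = S · (1+r_JPY)^T / (1+r_GBP)^T
= 190.26 × 1.024846 / 1.042616 = 190.26 × 0.982956
F = 187.02 JPY per GBP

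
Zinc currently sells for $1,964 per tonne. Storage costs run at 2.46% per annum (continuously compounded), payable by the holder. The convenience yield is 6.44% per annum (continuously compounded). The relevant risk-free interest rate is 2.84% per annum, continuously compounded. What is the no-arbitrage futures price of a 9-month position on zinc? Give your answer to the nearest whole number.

Net carry = r + u − y = 0.0284 + 0.0246 − 0.0644 = -0.0114
F = S·e^((r+u−y)T) = 1964 · e^(-0.0114 × 9/12) = 1964 · e^-0.008550
= 1964 × 0.991486 = $1,947 per tonne

$1,947 per tonne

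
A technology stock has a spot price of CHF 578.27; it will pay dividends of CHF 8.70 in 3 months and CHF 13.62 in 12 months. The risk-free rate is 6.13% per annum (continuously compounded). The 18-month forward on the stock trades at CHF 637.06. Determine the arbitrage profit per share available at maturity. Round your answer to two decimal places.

CHF 26.53 per share

PV(dividends) I = 8.70·e^(−0.0613·3/12) + 13.62·e^(−0.0613·12/12) = 21.3779
Fair forward F* = (S − I)·e^(rT) = (578.27 − 21.3779)·e^0.091950 = 556.8921 × 1.096310 = 610.5264
Market CHF 637.06 > fair 610.5264: forward overpriced → cash-and-carry (borrow at r, buy the stock and collect the dividends, short the forward).
Profit at T = |F_mkt − F*| = |637.06 − 610.5264| = CHF 26.53 per share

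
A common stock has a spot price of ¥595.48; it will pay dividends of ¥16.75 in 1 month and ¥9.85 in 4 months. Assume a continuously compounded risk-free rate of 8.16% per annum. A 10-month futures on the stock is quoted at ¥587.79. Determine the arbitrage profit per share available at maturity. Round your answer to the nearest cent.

¥21.52 per share

PV(dividends) I = 16.75·e^(−0.0816·1/12) + 9.85·e^(−0.0816·4/12) = 26.2222
Fair futures F* = (S − I)·e^(rT) = (595.48 − 26.2222)·e^0.068000 = 569.2578 × 1.070365 = 609.3136
Market ¥587.79 < fair 609.3136: forward underpriced → reverse cash-and-carry (short the stock, invest proceeds at r, pay the dividends, go long the forward).
Profit at T = |F_mkt − F*| = |587.79 − 609.3136| = ¥21.52 per share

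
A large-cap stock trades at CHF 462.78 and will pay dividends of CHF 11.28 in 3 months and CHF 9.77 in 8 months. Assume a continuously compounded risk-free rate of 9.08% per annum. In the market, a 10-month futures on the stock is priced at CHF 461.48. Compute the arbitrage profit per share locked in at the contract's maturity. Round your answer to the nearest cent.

PV(dividends) I = 11.28·e^(−0.0908·3/12) + 9.77·e^(−0.0908·8/12) = 20.2230
Fair futures F* = (S − I)·e^(rT) = (462.78 − 20.2230)·e^0.075667 = 442.5570 × 1.078603 = 477.3433
Market CHF 461.48 < fair 477.3433: forward underpriced → reverse cash-and-carry (short the stock, invest proceeds at r, pay the dividends, go long the forward).
Profit at T = |F_mkt − F*| = |461.48 − 477.3433| = CHF 15.86 per share

CHF 15.86 per share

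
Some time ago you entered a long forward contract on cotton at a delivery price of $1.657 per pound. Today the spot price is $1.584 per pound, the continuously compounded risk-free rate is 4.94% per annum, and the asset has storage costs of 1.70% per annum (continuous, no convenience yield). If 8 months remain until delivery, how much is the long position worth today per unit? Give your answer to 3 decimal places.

-$0.001 per pound

Current fair forward for the remaining 8 months: F = S·e^((r + u)·T), (r + u) = 0.0494 + 0.0170 = 0.0664
F = 1.584 · e^(0.0664 × 8/12) = 1.584 × 1.045261 = 1.6557
Value of long forward = (F − K)·e^(−rT) = (1.6557 − 1.657) · e^(−0.0494·8/12)
= -0.0013 × 0.967603 = -0.001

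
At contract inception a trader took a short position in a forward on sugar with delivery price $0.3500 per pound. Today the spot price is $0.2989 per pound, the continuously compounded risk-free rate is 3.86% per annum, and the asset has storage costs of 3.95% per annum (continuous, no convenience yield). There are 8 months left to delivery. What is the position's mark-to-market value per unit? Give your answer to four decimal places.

$0.0342 per pound

Current fair forward for the remaining 8 months: F = S·e^((r + u)·T), (r + u) = 0.0386 + 0.0395 = 0.0781
F = 0.2989 · e^(0.0781 × 8/12) = 0.2989 × 1.053446 = 0.3149
Value of long forward = (F − K)·e^(−rT) = (0.3149 − 0.3500) · e^(−0.0386·8/12)
= -0.0351 × 0.974595 = -0.0342
Short position value = −(long value) = $0.0342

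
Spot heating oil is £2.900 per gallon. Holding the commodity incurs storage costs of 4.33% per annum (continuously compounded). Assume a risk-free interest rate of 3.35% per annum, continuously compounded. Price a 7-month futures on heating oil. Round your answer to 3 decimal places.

Net carry = r + u − y = 0.0335 + 0.0433 − 0.0000 = 0.0768
F = S·e^((r+u−y)T) = 2.900 · e^(0.0768 × 7/12) = 2.900 · e^0.044800
= 2.900 × 1.045819 = £3.033 per gallon

£3.033 per gallon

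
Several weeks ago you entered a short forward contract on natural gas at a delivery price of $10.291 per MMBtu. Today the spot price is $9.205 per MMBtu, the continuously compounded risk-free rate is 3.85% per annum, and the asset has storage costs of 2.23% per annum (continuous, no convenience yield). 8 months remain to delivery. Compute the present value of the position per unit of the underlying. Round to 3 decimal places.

Current fair forward for the remaining 8 months: F = S·e^((r + u)·T), (r + u) = 0.0385 + 0.0223 = 0.0608
F = 9.205 · e^(0.0608 × 8/12) = 9.205 × 1.041366 = 9.5858
Value of long forward = (F − K)·e^(−rT) = (9.5858 − 10.291) · e^(−0.0385·8/12)
= -0.7052 × 0.974660 = -0.687
Short position value = −(long value) = $0.687

$0.687 per MMBtu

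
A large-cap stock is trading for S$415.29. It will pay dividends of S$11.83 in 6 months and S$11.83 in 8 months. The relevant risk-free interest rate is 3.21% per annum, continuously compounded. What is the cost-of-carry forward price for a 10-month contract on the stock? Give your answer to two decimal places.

S$402.70

PV(dividends) I = 11.83·e^(−0.0321·6/12) + 11.83·e^(−0.0321·8/12)
I = 11.6416 + 11.5795 = 23.2211
F = (S − I)·e^(rT) = (415.29 − 23.2211) · e^(0.0321·10/12)
= 392.0689 · e^0.026750 = 392.0689 × 1.027111 = S$402.70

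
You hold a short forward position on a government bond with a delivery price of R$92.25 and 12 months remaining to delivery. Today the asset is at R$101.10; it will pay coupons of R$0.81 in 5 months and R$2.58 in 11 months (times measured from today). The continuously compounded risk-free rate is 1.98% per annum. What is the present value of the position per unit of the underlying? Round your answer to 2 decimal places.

-R$7.32

PV(remaining coupons) I = 0.81·e^(−0.0198·5/12) + 2.58·e^(−0.0198·11/12) = 3.3369
Current forward F = (S − I)·e^(rT) = (101.10 − 3.3369)·e^(0.0198·12/12) = 97.7631 × 1.019997 = 99.7181
Value (long) = (F − K)·e^(−rT) = (99.7181 − 92.25) × 0.980395 = 7.3217
Short position value = −(long value) = -R$7.32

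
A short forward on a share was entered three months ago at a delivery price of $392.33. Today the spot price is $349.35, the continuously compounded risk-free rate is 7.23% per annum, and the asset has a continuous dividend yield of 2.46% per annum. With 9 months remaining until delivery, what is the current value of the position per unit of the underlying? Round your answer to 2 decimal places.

Current fair forward for the remaining 9 months: F = S·e^((r − q)·T), (r − q) = 0.0723 − 0.0246 = 0.0477
F = 349.35 · e^(0.0477 × 9/12) = 349.35 × 1.036423 = 362.0744
Value of long forward = (F − K)·e^(−rT) = (362.0744 − 392.33) · e^(−0.0723·9/12)
= -30.2556 × 0.947219 = -28.66
Short position value = −(long value) = $28.66

$28.66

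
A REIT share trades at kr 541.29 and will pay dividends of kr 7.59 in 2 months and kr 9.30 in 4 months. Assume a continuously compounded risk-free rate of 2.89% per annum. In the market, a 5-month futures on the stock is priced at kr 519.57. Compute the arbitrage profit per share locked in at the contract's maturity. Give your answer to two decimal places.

kr 11.31 per share

PV(dividends) I = 7.59·e^(−0.0289·2/12) + 9.30·e^(−0.0289·4/12) = 16.7644
Fair futures F* = (S − I)·e^(rT) = (541.29 − 16.7644)·e^0.012042 = 524.5256 × 1.012115 = 530.8802
Market kr 519.57 < fair 530.8802: forward underpriced → reverse cash-and-carry (short the stock, invest proceeds at r, pay the dividends, go long the forward).
Profit at T = |F_mkt − F*| = |519.57 − 530.8802| = kr 11.31 per share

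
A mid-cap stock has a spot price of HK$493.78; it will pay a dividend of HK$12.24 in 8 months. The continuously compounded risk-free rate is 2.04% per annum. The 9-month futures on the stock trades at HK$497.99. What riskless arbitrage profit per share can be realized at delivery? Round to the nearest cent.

HK$8.86 per share

PV(dividends) I = 12.24·e^(−0.0204·8/12) = 12.0747
Fair futures F* = (S − I)·e^(rT) = (493.78 − 12.0747)·e^0.015300 = 481.7053 × 1.015418 = 489.1322
Market HK$497.99 > fair 489.1322: forward overpriced → cash-and-carry (borrow at r, buy the stock and collect the dividends, short the forward).
Profit at T = |F_mkt − F*| = |497.99 − 489.1322| = HK$8.86 per share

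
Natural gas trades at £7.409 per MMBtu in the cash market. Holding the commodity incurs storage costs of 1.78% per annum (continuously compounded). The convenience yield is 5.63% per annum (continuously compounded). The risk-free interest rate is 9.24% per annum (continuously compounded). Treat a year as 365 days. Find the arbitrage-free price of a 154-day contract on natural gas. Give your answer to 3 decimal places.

£7.579 per MMBtu

Net carry = r + u − y = 0.0924 + 0.0178 − 0.0563 = 0.0539
F = S·e^((r+u−y)T) = 7.409 · e^(0.0539 × 154/365) = 7.409 · e^0.022741
= 7.409 × 1.023002 = £7.579 per MMBtu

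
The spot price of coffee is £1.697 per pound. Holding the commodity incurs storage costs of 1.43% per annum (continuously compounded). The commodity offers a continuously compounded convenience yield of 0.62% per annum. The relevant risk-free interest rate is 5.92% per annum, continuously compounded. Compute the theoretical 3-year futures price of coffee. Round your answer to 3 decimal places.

£2.077 per pound

Net carry = r + u − y = 0.0592 + 0.0143 − 0.0062 = 0.0673
F = S·e^((r+u−y)T) = 1.697 · e^(0.0673 × 3) = 1.697 · e^0.201900
= 1.697 × 1.223726 = £2.077 per pound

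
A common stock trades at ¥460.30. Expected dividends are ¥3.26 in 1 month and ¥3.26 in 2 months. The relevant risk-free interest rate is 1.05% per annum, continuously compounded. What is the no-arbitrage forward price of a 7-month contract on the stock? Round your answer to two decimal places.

¥456.58

PV(dividends) I = 3.26·e^(−0.0105·1/12) + 3.26·e^(−0.0105·2/12)
I = 3.2571 + 3.2543 = 6.5114
F = (S − I)·e^(rT) = (460.30 − 6.5114) · e^(0.0105·7/12)
= 453.7886 · e^0.006125 = 453.7886 × 1.006144 = ¥456.58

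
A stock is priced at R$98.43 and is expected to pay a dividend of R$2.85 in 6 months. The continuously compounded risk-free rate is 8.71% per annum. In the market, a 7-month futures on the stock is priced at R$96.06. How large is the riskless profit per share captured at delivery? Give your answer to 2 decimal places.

R$4.63 per share

PV(dividends) I = 2.85·e^(−0.0871·6/12) = 2.7285
Fair futures F* = (S − I)·e^(rT) = (98.43 − 2.7285)·e^0.050808 = 95.7015 × 1.052121 = 100.6896
Market R$96.06 < fair 100.6896: forward underpriced → reverse cash-and-carry (short the stock, invest proceeds at r, pay the dividends, go long the forward).
Profit at T = |F_mkt − F*| = |96.06 − 100.6896| = R$4.63 per share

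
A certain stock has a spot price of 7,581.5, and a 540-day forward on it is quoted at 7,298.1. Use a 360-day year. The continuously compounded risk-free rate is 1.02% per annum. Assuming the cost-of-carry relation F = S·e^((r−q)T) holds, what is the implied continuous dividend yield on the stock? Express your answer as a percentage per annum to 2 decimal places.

3.56%

From F = S·e^((r−q)T): (r − q) = ln(F/S)/T
ln(7298.1/7581.5) = ln(0.962620) = -0.038097
(r − q) = -0.038097 / (540/360) = -0.025398
q = r − ln(F/S)/T = 0.0102 + 0.025398 = 0.035598
q = 3.56%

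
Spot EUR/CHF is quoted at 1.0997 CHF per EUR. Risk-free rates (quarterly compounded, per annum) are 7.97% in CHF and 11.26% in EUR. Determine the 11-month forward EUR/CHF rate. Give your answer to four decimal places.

1.0678

By covered interest parity, F = S · (1+r_CHF/4)^(4T) / (1+r_EUR/4)^(4T)
= 1.0997 × 1.075021 / 1.107152 = 1.0997 × 0.970979
F = 1.0678 CHF per EUR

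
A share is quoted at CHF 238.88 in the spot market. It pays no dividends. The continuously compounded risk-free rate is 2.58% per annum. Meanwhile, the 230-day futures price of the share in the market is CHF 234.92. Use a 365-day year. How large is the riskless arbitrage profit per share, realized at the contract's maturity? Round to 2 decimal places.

CHF 7.88 per share

Fair futures: F* = S·e^(carry·T), with carry = r = 0.0258
F* = 238.88 · e^(0.0258 × 230/365) = 238.88 · e^0.016258 = 238.88 × 1.016391 = CHF 242.7955
Market CHF 234.92 < fair CHF 242.7955: forward underpriced → reverse cash-and-carry (short spot, go long the forward).
At maturity, profit = |F_mkt − F*| = |234.92 − 242.7955| = CHF 7.88 per share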